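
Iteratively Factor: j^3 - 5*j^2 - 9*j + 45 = (j - 3)*(j^2 - 2*j - 15) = (j - 3)*(j + 3)*(j - 5)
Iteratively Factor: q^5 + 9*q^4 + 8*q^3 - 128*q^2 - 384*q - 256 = (q + 1)*(q^4 + 8*q^3 - 128*q - 256) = (q + 1)*(q + 4)*(q^3 + 4*q^2 - 16*q - 64) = (q + 1)*(q + 4)^2*(q^2 - 16) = (q - 4)*(q + 1)*(q + 4)^2*(q + 4)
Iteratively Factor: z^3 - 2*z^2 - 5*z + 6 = (z + 2)*(z^2 - 4*z + 3) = (z - 3)*(z + 2)*(z - 1)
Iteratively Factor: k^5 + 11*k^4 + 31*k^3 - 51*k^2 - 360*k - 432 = (k - 3)*(k^4 + 14*k^3 + 73*k^2 + 168*k + 144) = (k - 3)*(k + 3)*(k^3 + 11*k^2 + 40*k + 48) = (k - 3)*(k + 3)^2*(k^2 + 8*k + 16) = (k - 3)*(k + 3)^2*(k + 4)*(k + 4)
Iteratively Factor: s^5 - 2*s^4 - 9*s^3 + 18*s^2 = (s - 2)*(s^4 - 9*s^2) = s*(s - 2)*(s^3 - 9*s) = s^2*(s - 2)*(s^2 - 9) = s^2*(s - 3)*(s - 2)*(s + 3)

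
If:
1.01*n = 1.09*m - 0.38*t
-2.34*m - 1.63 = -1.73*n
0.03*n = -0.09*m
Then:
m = -0.22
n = 0.65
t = -2.35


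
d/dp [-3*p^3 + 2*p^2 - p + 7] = -9*p^2 + 4*p - 1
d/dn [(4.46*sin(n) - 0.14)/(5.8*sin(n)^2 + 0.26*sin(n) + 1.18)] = (-25.868*sin(n)^2 + 1.624*sin(n) + 5.2992)*cos(n)/(33.64*sin(n)^4 + 3.016*sin(n)^3 + 13.7556*sin(n)^2 + 0.6136*sin(n) + 1.3924)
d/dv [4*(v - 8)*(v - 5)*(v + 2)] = 12*v^2 - 88*v + 56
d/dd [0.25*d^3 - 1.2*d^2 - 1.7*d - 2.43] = 0.75*d^2 - 2.4*d - 1.7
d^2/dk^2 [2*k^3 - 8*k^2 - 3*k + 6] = 12*k - 16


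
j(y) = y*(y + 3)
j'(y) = 2*y + 3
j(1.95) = 9.65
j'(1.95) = 6.90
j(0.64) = 2.33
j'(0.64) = 4.28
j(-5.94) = 17.46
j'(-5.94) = -8.88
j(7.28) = 74.84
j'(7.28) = 17.56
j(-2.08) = -1.91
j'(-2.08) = -1.16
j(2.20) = 11.44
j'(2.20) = 7.40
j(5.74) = 50.17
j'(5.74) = 14.48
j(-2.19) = -1.77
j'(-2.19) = -1.38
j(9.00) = 108.00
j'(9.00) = 21.00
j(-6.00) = 18.00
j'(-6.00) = -9.00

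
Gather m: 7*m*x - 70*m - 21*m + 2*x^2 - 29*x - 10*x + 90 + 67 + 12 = m*(7*x - 91) + 2*x^2 - 39*x + 169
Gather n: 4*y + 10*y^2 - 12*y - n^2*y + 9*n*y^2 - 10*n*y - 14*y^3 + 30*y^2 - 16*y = -n^2*y + n*(9*y^2 - 10*y) - 14*y^3 + 40*y^2 - 24*y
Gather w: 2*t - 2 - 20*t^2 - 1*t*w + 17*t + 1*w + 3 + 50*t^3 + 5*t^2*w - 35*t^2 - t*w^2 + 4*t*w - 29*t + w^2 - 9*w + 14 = 50*t^3 - 55*t^2 - 10*t + w^2*(1 - t) + w*(5*t^2 + 3*t - 8) + 15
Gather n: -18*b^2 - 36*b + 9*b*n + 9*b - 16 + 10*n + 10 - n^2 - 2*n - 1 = -18*b^2 - 27*b - n^2 + n*(9*b + 8) - 7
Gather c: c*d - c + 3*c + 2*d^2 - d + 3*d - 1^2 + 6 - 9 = c*(d + 2) + 2*d^2 + 2*d - 4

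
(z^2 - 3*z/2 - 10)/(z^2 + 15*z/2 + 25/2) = (z - 4)/(z + 5)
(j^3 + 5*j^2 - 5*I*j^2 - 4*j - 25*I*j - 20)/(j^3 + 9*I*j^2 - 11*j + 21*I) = (j^2 + j*(5 - 4*I) - 20*I)/(j^2 + 10*I*j - 21)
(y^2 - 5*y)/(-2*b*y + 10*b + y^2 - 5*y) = y/(-2*b + y)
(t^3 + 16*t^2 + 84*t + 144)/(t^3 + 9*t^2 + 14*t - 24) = (t + 6)/(t - 1)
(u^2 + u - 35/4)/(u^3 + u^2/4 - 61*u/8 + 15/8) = 2*(2*u + 7)/(4*u^2 + 11*u - 3)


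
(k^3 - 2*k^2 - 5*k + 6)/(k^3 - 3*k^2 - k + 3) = (k + 2)/(k + 1)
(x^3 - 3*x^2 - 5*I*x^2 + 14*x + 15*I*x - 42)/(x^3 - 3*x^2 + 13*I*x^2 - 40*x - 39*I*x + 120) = (x^2 - 5*I*x + 14)/(x^2 + 13*I*x - 40)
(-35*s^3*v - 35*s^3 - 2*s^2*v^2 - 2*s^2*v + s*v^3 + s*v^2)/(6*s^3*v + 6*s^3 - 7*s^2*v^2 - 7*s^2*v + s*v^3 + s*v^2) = (-35*s^2 - 2*s*v + v^2)/(6*s^2 - 7*s*v + v^2)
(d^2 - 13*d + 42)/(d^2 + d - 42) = (d - 7)/(d + 7)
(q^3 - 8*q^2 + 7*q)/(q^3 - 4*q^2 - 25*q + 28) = q/(q + 4)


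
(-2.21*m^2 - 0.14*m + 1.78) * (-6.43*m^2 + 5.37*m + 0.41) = 14.2103*m^4 - 10.9675*m^3 - 13.1033*m^2 + 9.5012*m + 0.7298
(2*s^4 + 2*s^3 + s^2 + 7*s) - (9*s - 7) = 2*s^4 + 2*s^3 + s^2 - 2*s + 7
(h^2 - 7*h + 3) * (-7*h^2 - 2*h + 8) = -7*h^4 + 47*h^3 + h^2 - 62*h + 24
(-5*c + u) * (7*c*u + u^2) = -35*c^2*u + 2*c*u^2 + u^3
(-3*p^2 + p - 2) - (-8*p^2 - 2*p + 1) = 5*p^2 + 3*p - 3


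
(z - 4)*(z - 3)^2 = z^3 - 10*z^2 + 33*z - 36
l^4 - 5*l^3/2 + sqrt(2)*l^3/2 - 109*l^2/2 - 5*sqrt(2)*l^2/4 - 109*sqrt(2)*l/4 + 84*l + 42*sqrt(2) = (l - 8)*(l - 3/2)*(l + 7)*(l + sqrt(2)/2)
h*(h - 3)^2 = h^3 - 6*h^2 + 9*h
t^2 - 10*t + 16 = (t - 8)*(t - 2)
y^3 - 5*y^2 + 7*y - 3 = (y - 3)*(y - 1)^2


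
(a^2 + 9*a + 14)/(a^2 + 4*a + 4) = (a + 7)/(a + 2)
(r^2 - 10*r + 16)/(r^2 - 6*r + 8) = (r - 8)/(r - 4)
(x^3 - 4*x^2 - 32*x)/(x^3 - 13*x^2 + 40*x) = (x + 4)/(x - 5)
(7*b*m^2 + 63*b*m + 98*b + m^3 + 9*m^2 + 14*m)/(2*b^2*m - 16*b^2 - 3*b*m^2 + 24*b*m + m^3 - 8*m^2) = (7*b*m^2 + 63*b*m + 98*b + m^3 + 9*m^2 + 14*m)/(2*b^2*m - 16*b^2 - 3*b*m^2 + 24*b*m + m^3 - 8*m^2)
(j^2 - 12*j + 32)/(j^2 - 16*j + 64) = (j - 4)/(j - 8)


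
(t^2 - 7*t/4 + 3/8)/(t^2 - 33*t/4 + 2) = (t - 3/2)/(t - 8)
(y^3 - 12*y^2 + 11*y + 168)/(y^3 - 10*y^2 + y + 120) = (y - 7)/(y - 5)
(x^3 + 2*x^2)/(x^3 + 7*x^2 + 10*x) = x/(x + 5)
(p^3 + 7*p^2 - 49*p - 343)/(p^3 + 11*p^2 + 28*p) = (p^2 - 49)/(p*(p + 4))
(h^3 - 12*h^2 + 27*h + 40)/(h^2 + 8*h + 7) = (h^2 - 13*h + 40)/(h + 7)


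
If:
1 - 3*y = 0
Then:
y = 1/3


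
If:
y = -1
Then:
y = -1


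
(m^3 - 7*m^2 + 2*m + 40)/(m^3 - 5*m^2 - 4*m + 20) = (m - 4)/(m - 2)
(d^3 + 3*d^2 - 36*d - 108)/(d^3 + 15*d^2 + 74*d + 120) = (d^2 - 3*d - 18)/(d^2 + 9*d + 20)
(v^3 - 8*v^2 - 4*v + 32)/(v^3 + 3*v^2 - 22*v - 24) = (v^3 - 8*v^2 - 4*v + 32)/(v^3 + 3*v^2 - 22*v - 24)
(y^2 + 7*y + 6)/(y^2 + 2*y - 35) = (y^2 + 7*y + 6)/(y^2 + 2*y - 35)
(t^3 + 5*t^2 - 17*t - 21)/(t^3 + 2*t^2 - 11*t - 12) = (t + 7)/(t + 4)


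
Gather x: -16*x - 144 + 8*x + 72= -8*x - 72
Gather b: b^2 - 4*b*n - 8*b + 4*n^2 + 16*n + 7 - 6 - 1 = b^2 + b*(-4*n - 8) + 4*n^2 + 16*n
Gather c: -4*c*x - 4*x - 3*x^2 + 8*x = -4*c*x - 3*x^2 + 4*x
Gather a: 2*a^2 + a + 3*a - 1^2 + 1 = 2*a^2 + 4*a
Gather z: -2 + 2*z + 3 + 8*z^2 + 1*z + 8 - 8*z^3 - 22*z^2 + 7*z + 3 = -8*z^3 - 14*z^2 + 10*z + 12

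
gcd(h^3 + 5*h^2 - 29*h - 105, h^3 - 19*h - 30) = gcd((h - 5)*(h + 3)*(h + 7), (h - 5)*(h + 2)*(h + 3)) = h^2 - 2*h - 15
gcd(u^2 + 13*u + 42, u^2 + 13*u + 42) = u^2 + 13*u + 42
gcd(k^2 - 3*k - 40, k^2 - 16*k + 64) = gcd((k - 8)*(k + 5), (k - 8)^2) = k - 8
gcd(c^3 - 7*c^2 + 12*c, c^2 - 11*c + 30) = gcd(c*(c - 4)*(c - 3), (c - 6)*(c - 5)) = 1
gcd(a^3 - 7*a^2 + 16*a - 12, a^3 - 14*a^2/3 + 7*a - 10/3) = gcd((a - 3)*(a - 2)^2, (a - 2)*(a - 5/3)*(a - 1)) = a - 2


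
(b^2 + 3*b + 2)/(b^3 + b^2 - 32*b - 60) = (b + 1)/(b^2 - b - 30)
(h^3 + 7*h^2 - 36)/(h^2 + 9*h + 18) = h - 2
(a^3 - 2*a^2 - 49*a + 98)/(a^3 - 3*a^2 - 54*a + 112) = (a - 7)/(a - 8)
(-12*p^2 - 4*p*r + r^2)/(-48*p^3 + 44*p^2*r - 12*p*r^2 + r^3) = (2*p + r)/(8*p^2 - 6*p*r + r^2)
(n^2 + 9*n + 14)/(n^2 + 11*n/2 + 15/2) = 2*(n^2 + 9*n + 14)/(2*n^2 + 11*n + 15)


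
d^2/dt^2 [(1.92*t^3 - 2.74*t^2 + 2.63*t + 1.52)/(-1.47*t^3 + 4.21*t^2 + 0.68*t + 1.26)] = (-1.4210854715202e-14*t^7 - 11.9228759999999*t^6 - 45.6143939999999*t^5 + 32.0016060000002*t^4 + 125.978818*t^3 - 308.060832*t^2 + 22.416636*t + 27.927104)/(3.176523*t^9 - 27.292167*t^8 + 73.755045*t^7 - 57.536767*t^6 + 12.668592*t^5 - 65.280234*t^4 - 14.955884*t^3 - 21.79926*t^2 - 3.238704*t - 2.000376)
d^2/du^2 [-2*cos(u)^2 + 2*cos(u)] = -2*cos(u) + 4*cos(2*u)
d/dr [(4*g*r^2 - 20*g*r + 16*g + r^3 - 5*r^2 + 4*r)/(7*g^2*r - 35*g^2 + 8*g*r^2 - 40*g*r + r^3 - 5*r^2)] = (-(7*g^2 + 16*g*r - 40*g + 3*r^2 - 10*r)*(4*g*r^2 - 20*g*r + 16*g + r^3 - 5*r^2 + 4*r) + (8*g*r - 20*g + 3*r^2 - 10*r + 4)*(7*g^2*r - 35*g^2 + 8*g*r^2 - 40*g*r + r^3 - 5*r^2))/(7*g^2*r - 35*g^2 + 8*g*r^2 - 40*g*r + r^3 - 5*r^2)^2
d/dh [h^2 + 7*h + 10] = 2*h + 7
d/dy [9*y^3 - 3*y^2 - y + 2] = 27*y^2 - 6*y - 1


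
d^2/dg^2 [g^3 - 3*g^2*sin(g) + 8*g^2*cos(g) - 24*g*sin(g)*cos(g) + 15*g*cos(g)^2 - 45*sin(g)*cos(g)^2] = 3*g^2*sin(g) - 8*g^2*cos(g) - 32*g*sin(g) + 48*g*sin(2*g) - 12*g*cos(g) - 30*g*cos(2*g) + 6*g + 21*sin(g)/4 - 30*sin(2*g) + 405*sin(3*g)/4 + 16*cos(g) - 48*cos(2*g)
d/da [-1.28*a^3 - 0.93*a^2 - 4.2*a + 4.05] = -3.84*a^2 - 1.86*a - 4.2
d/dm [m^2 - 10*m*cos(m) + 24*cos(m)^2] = 10*m*sin(m) + 2*m - 24*sin(2*m) - 10*cos(m)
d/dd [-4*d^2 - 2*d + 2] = -8*d - 2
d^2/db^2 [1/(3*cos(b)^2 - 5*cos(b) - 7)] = (36*sin(b)^4 - 127*sin(b)^2 + 85*cos(b)/4 - 45*cos(3*b)/4 - 1)/(3*sin(b)^2 + 5*cos(b) + 4)^3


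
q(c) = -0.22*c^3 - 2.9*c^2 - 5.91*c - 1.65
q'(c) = -0.66*c^2 - 5.8*c - 5.91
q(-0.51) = 0.64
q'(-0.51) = -3.12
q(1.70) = -21.16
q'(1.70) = -17.68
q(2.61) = -40.74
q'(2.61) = -25.54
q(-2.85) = -3.27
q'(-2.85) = 5.26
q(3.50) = -67.29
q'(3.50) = -34.30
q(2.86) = -47.42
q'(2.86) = -27.90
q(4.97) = -129.66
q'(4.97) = -51.04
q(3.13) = -55.31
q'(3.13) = -30.53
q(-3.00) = -4.08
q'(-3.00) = 5.55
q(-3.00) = -4.08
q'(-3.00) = 5.55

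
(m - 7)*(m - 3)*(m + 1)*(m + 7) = m^4 - 2*m^3 - 52*m^2 + 98*m + 147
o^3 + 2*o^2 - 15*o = o*(o - 3)*(o + 5)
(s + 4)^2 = s^2 + 8*s + 16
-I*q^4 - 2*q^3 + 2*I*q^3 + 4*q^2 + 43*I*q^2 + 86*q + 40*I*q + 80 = (q - 8)*(q + 5)*(q - 2*I)*(-I*q - I)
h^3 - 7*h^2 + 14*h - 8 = (h - 4)*(h - 2)*(h - 1)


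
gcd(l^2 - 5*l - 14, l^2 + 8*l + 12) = l + 2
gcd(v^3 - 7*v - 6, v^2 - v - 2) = v + 1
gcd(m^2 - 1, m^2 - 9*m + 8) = m - 1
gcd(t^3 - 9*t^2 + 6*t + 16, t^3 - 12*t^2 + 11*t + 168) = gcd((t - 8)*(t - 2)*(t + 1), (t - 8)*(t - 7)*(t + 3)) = t - 8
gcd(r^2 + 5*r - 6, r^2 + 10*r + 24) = r + 6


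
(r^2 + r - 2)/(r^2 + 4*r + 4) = (r - 1)/(r + 2)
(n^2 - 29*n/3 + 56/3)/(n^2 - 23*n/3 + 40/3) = (n - 7)/(n - 5)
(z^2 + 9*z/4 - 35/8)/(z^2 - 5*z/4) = (z + 7/2)/z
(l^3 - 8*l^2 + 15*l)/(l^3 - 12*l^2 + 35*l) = (l - 3)/(l - 7)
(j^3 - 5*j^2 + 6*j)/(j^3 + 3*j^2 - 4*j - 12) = j*(j - 3)/(j^2 + 5*j + 6)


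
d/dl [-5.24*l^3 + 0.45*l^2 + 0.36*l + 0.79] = -15.72*l^2 + 0.9*l + 0.36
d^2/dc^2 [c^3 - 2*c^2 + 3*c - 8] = 6*c - 4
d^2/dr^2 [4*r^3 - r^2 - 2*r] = 24*r - 2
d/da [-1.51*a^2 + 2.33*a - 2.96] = 2.33 - 3.02*a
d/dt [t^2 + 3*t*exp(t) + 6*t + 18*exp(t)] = 3*t*exp(t) + 2*t + 21*exp(t) + 6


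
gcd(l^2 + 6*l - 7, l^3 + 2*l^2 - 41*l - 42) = l + 7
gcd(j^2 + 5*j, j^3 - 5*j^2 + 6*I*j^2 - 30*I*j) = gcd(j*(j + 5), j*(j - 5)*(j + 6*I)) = j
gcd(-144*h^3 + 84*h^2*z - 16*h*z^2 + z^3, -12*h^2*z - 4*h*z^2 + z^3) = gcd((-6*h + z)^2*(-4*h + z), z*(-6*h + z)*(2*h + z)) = -6*h + z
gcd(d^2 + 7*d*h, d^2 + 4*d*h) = d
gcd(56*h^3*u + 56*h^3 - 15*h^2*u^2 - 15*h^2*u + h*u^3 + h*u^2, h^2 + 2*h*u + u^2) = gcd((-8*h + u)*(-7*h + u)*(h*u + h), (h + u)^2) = 1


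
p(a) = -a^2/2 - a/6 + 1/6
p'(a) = -a - 1/6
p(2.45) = -3.24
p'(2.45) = -2.62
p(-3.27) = -4.63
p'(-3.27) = 3.10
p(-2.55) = -2.66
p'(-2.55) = 2.38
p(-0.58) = 0.10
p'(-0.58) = 0.41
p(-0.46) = 0.14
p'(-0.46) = 0.29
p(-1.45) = -0.64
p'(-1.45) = 1.28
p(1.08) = -0.60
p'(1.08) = -1.25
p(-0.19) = 0.18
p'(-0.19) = 0.02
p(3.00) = -4.83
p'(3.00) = -3.17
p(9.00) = -41.83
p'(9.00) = -9.17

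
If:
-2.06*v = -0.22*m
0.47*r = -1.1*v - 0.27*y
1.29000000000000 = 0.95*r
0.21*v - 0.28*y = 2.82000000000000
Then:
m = 14.96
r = 1.36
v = 1.60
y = -8.87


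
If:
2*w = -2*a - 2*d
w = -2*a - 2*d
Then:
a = -d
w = 0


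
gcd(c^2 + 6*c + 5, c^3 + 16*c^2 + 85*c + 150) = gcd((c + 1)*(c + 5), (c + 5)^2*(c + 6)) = c + 5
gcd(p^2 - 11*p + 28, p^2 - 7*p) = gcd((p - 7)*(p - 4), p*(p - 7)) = p - 7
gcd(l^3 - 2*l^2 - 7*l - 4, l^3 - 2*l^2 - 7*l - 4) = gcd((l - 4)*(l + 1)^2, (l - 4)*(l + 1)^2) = l^3 - 2*l^2 - 7*l - 4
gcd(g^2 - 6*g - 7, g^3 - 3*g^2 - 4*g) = g + 1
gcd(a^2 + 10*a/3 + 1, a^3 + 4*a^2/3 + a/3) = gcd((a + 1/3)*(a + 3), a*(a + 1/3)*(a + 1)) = a + 1/3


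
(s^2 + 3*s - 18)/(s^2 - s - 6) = (s + 6)/(s + 2)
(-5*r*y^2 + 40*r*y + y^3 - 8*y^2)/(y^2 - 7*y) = (-5*r*y + 40*r + y^2 - 8*y)/(y - 7)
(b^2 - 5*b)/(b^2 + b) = (b - 5)/(b + 1)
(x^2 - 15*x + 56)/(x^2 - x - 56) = (x - 7)/(x + 7)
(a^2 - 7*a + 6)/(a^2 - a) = (a - 6)/a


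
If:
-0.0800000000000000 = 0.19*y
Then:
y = -0.42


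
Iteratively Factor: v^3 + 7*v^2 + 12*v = (v)*(v^2 + 7*v + 12) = v*(v + 4)*(v + 3)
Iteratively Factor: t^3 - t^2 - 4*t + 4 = (t + 2)*(t^2 - 3*t + 2) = (t - 1)*(t + 2)*(t - 2)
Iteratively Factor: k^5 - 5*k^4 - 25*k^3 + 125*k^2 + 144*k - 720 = (k + 4)*(k^4 - 9*k^3 + 11*k^2 + 81*k - 180) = (k - 5)*(k + 4)*(k^3 - 4*k^2 - 9*k + 36) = (k - 5)*(k + 3)*(k + 4)*(k^2 - 7*k + 12) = (k - 5)*(k - 3)*(k + 3)*(k + 4)*(k - 4)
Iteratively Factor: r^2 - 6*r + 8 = (r - 2)*(r - 4)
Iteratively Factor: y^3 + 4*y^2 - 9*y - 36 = (y + 3)*(y^2 + y - 12) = (y - 3)*(y + 3)*(y + 4)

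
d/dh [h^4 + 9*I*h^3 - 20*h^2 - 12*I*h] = 4*h^3 + 27*I*h^2 - 40*h - 12*I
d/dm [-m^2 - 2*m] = -2*m - 2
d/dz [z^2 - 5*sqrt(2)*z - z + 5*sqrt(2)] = 2*z - 5*sqrt(2) - 1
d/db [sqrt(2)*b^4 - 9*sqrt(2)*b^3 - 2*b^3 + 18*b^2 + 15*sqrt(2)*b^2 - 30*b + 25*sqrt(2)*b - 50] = 4*sqrt(2)*b^3 - 27*sqrt(2)*b^2 - 6*b^2 + 36*b + 30*sqrt(2)*b - 30 + 25*sqrt(2)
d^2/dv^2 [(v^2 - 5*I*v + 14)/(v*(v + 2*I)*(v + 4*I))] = 2*(v^3 - 21*I*v^2 + 84*v + 112*I)/(v^3*(v^3 + 12*I*v^2 - 48*v - 64*I))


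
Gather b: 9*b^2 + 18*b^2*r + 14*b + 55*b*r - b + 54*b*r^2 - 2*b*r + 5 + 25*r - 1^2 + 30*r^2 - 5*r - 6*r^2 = b^2*(18*r + 9) + b*(54*r^2 + 53*r + 13) + 24*r^2 + 20*r + 4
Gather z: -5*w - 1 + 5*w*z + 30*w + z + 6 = 25*w + z*(5*w + 1) + 5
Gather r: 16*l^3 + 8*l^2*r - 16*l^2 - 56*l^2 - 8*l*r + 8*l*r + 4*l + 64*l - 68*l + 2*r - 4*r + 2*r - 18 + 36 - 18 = 16*l^3 + 8*l^2*r - 72*l^2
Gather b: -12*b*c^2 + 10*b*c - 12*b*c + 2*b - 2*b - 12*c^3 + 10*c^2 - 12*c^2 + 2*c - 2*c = b*(-12*c^2 - 2*c) - 12*c^3 - 2*c^2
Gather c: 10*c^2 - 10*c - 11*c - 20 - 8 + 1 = 10*c^2 - 21*c - 27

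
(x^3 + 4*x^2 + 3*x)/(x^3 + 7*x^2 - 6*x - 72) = x*(x^2 + 4*x + 3)/(x^3 + 7*x^2 - 6*x - 72)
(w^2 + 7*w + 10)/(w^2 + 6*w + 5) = (w + 2)/(w + 1)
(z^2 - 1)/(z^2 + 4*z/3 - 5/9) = 9*(z^2 - 1)/(9*z^2 + 12*z - 5)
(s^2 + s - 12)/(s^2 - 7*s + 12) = (s + 4)/(s - 4)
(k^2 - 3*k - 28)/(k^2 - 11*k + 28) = (k + 4)/(k - 4)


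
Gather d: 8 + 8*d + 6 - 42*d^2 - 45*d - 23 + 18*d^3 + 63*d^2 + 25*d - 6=18*d^3 + 21*d^2 - 12*d - 15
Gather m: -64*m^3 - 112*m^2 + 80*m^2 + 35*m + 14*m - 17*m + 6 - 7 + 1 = -64*m^3 - 32*m^2 + 32*m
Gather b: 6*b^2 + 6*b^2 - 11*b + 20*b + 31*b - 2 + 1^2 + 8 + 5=12*b^2 + 40*b + 12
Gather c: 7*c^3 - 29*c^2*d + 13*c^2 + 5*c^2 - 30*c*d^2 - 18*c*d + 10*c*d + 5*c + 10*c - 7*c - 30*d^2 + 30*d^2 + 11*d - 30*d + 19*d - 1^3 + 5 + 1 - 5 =7*c^3 + c^2*(18 - 29*d) + c*(-30*d^2 - 8*d + 8)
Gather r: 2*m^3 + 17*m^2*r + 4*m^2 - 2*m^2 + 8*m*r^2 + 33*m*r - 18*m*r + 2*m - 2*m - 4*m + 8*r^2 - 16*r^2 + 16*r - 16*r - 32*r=2*m^3 + 2*m^2 - 4*m + r^2*(8*m - 8) + r*(17*m^2 + 15*m - 32)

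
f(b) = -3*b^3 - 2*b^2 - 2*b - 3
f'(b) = -9*b^2 - 4*b - 2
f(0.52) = -5.00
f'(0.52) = -6.51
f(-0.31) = -2.48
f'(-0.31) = -1.62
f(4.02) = -238.26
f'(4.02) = -163.52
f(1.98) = -38.09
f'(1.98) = -45.20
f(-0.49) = -2.15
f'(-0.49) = -2.20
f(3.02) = -109.91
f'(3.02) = -96.16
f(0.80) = -7.42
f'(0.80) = -10.96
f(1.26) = -14.70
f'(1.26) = -21.33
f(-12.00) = 4917.00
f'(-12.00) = -1250.00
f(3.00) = -108.00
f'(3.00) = -95.00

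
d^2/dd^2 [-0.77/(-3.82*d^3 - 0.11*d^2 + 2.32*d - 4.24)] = (-(17.6484*d + 0.1694)*(3.82*d^3 + 0.11*d^2 - 2.32*d + 4.24) + 0.77*(11.46*d^2 + 0.22*d - 2.32)*(22.92*d^2 + 0.44*d - 4.64))/(3.82*d^3 + 0.11*d^2 - 2.32*d + 4.24)^3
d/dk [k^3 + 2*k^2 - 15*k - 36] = 3*k^2 + 4*k - 15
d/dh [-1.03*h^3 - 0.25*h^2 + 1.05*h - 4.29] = -3.09*h^2 - 0.5*h + 1.05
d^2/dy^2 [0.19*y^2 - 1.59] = 0.380000000000000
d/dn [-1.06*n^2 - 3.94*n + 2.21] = -2.12*n - 3.94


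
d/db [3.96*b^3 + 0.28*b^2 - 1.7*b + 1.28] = 11.88*b^2 + 0.56*b - 1.7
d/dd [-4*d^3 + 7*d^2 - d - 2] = -12*d^2 + 14*d - 1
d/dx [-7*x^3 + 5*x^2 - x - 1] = -21*x^2 + 10*x - 1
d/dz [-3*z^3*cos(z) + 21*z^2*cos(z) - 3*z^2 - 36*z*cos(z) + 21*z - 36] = 3*z^3*sin(z) - 21*z^2*sin(z) - 9*z^2*cos(z) + 36*z*sin(z) + 42*z*cos(z) - 6*z - 36*cos(z) + 21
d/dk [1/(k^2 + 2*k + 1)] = 2*(-k - 1)/(k^2 + 2*k + 1)^2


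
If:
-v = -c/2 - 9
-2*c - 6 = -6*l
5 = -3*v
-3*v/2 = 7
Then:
No Solution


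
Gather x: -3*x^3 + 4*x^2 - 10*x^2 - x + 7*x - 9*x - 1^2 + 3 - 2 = -3*x^3 - 6*x^2 - 3*x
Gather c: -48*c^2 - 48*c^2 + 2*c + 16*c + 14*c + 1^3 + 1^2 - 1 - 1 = -96*c^2 + 32*c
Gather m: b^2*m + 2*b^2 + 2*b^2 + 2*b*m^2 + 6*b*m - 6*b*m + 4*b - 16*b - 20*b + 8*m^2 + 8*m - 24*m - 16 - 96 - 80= 4*b^2 - 32*b + m^2*(2*b + 8) + m*(b^2 - 16) - 192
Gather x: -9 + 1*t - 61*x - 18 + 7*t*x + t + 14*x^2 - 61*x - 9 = 2*t + 14*x^2 + x*(7*t - 122) - 36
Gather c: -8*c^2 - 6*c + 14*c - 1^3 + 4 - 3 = -8*c^2 + 8*c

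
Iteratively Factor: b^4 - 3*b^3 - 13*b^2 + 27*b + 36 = (b + 3)*(b^3 - 6*b^2 + 5*b + 12) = (b - 4)*(b + 3)*(b^2 - 2*b - 3) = (b - 4)*(b - 3)*(b + 3)*(b + 1)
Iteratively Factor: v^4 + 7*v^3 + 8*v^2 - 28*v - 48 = (v + 4)*(v^3 + 3*v^2 - 4*v - 12) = (v + 3)*(v + 4)*(v^2 - 4) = (v + 2)*(v + 3)*(v + 4)*(v - 2)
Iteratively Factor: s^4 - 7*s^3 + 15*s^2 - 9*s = (s)*(s^3 - 7*s^2 + 15*s - 9) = s*(s - 3)*(s^2 - 4*s + 3) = s*(s - 3)^2*(s - 1)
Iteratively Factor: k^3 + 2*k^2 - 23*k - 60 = (k - 5)*(k^2 + 7*k + 12) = (k - 5)*(k + 3)*(k + 4)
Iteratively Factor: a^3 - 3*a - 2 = (a - 2)*(a^2 + 2*a + 1) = (a - 2)*(a + 1)*(a + 1)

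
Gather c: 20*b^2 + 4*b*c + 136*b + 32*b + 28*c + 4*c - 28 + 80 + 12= 20*b^2 + 168*b + c*(4*b + 32) + 64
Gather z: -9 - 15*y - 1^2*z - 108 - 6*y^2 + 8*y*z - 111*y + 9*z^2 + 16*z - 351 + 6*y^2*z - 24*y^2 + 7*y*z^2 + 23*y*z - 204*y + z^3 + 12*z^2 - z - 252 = -30*y^2 - 330*y + z^3 + z^2*(7*y + 21) + z*(6*y^2 + 31*y + 14) - 720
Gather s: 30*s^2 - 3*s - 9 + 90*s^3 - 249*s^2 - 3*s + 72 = 90*s^3 - 219*s^2 - 6*s + 63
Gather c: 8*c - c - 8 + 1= 7*c - 7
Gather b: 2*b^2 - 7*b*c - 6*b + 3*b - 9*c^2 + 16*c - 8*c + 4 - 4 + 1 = 2*b^2 + b*(-7*c - 3) - 9*c^2 + 8*c + 1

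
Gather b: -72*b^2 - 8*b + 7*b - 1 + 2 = -72*b^2 - b + 1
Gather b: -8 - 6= -14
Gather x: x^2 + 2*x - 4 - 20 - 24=x^2 + 2*x - 48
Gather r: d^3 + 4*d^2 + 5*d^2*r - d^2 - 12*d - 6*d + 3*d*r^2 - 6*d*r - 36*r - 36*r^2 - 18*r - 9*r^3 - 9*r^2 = d^3 + 3*d^2 - 18*d - 9*r^3 + r^2*(3*d - 45) + r*(5*d^2 - 6*d - 54)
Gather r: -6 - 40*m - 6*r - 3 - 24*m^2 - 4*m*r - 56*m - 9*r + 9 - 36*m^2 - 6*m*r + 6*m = -60*m^2 - 90*m + r*(-10*m - 15)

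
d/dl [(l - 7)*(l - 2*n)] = 2*l - 2*n - 7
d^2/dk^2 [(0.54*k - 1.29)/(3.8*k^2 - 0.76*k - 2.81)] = ((10.6248 - 12.312*k)*(-3.8*k^2 + 0.76*k + 2.81) - (0.54*k - 1.29)*(7.6*k - 0.76)*(15.2*k - 1.52))/(-3.8*k^2 + 0.76*k + 2.81)^3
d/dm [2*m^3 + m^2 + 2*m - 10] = 6*m^2 + 2*m + 2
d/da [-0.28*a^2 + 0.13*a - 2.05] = 0.13 - 0.56*a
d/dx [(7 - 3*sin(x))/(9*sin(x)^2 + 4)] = 3*(9*sin(x)^2 - 42*sin(x) - 4)*cos(x)/(9*sin(x)^2 + 4)^2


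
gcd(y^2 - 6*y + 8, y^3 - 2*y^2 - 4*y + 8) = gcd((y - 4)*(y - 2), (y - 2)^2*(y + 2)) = y - 2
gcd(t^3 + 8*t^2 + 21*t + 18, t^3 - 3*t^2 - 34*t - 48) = t^2 + 5*t + 6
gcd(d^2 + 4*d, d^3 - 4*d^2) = d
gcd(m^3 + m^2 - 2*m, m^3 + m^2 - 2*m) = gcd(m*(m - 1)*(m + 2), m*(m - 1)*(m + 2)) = m^3 + m^2 - 2*m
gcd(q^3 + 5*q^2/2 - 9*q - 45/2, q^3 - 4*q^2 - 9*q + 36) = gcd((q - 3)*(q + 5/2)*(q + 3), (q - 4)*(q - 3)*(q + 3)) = q^2 - 9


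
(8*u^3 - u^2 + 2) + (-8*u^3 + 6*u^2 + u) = 5*u^2 + u + 2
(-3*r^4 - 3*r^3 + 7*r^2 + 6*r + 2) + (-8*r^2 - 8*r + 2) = -3*r^4 - 3*r^3 - r^2 - 2*r + 4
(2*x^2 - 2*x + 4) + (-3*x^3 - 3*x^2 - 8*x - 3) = -3*x^3 - x^2 - 10*x + 1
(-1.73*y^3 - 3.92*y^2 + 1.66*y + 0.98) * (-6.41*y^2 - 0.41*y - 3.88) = 11.0893*y^5 + 25.8365*y^4 - 2.321*y^3 + 8.2472*y^2 - 6.8426*y - 3.8024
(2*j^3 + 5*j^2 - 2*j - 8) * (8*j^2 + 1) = 16*j^5 + 40*j^4 - 14*j^3 - 59*j^2 - 2*j - 8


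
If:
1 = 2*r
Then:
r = 1/2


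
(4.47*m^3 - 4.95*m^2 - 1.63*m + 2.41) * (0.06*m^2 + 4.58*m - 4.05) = 0.2682*m^5 + 20.1756*m^4 - 40.8723*m^3 + 12.7267*m^2 + 17.6393*m - 9.7605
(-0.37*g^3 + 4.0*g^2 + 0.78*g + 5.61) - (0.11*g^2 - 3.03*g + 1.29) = -0.37*g^3 + 3.89*g^2 + 3.81*g + 4.32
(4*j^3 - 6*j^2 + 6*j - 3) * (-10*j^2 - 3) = -40*j^5 + 60*j^4 - 72*j^3 + 48*j^2 - 18*j + 9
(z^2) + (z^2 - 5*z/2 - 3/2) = 2*z^2 - 5*z/2 - 3/2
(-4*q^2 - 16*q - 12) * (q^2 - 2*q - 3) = -4*q^4 - 8*q^3 + 32*q^2 + 72*q + 36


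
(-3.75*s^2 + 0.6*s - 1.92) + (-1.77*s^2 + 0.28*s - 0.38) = -5.52*s^2 + 0.88*s - 2.3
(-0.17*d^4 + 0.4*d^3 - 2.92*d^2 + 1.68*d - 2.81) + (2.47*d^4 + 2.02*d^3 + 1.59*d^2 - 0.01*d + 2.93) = 2.3*d^4 + 2.42*d^3 - 1.33*d^2 + 1.67*d + 0.12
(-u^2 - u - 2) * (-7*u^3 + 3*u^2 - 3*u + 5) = 7*u^5 + 4*u^4 + 14*u^3 - 8*u^2 + u - 10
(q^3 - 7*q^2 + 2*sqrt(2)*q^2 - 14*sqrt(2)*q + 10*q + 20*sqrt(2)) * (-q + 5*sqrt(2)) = -q^4 + 3*sqrt(2)*q^3 + 7*q^3 - 21*sqrt(2)*q^2 + 10*q^2 - 140*q + 30*sqrt(2)*q + 200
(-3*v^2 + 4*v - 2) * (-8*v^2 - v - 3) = 24*v^4 - 29*v^3 + 21*v^2 - 10*v + 6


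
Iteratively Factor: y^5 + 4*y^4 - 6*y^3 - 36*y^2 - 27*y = (y + 1)*(y^4 + 3*y^3 - 9*y^2 - 27*y) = (y + 1)*(y + 3)*(y^3 - 9*y) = (y + 1)*(y + 3)^2*(y^2 - 3*y) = y*(y + 1)*(y + 3)^2*(y - 3)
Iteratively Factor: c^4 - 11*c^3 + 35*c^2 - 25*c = (c - 5)*(c^3 - 6*c^2 + 5*c) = c*(c - 5)*(c^2 - 6*c + 5) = c*(c - 5)^2*(c - 1)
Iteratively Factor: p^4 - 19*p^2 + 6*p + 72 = (p - 3)*(p^3 + 3*p^2 - 10*p - 24) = (p - 3)^2*(p^2 + 6*p + 8) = (p - 3)^2*(p + 2)*(p + 4)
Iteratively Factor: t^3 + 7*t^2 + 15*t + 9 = (t + 1)*(t^2 + 6*t + 9) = (t + 1)*(t + 3)*(t + 3)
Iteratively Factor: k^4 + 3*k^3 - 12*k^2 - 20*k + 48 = (k - 2)*(k^3 + 5*k^2 - 2*k - 24) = (k - 2)*(k + 3)*(k^2 + 2*k - 8) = (k - 2)*(k + 3)*(k + 4)*(k - 2)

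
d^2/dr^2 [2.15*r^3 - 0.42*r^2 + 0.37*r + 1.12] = 12.9*r - 0.84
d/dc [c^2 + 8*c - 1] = 2*c + 8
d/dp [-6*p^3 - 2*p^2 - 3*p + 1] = -18*p^2 - 4*p - 3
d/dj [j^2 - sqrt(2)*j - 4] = 2*j - sqrt(2)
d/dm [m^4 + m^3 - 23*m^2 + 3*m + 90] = 4*m^3 + 3*m^2 - 46*m + 3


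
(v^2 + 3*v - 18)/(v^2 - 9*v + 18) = (v + 6)/(v - 6)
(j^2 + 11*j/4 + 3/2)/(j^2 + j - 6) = (j^2 + 11*j/4 + 3/2)/(j^2 + j - 6)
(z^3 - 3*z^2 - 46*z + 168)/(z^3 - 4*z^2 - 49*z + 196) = (z - 6)/(z - 7)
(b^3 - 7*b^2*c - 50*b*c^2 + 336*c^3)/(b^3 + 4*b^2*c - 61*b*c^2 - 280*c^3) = (b - 6*c)/(b + 5*c)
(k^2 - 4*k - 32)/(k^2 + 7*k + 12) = (k - 8)/(k + 3)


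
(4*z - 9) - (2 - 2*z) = 6*z - 11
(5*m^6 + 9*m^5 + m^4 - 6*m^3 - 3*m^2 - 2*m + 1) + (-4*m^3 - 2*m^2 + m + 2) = 5*m^6 + 9*m^5 + m^4 - 10*m^3 - 5*m^2 - m + 3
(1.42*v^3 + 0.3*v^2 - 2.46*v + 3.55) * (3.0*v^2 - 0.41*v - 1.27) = 4.26*v^5 + 0.3178*v^4 - 9.3064*v^3 + 11.2776*v^2 + 1.6687*v - 4.5085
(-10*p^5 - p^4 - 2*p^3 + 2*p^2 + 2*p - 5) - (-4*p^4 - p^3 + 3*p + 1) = -10*p^5 + 3*p^4 - p^3 + 2*p^2 - p - 6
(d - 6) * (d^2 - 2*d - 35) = d^3 - 8*d^2 - 23*d + 210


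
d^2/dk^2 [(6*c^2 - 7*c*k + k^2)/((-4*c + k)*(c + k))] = 4*c*(-89*c^3 + 69*c^2*k - 15*c*k^2 + 2*k^3)/(64*c^6 + 144*c^5*k + 60*c^4*k^2 - 45*c^3*k^3 - 15*c^2*k^4 + 9*c*k^5 - k^6)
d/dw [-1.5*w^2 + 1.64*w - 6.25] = 1.64 - 3.0*w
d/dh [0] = 0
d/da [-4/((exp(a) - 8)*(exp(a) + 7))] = (8*exp(a) - 4)*exp(a)/((exp(a) - 8)^2*(exp(a) + 7)^2)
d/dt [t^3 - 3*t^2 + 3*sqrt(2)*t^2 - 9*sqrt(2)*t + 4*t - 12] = 3*t^2 - 6*t + 6*sqrt(2)*t - 9*sqrt(2) + 4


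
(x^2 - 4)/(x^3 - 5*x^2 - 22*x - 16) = (x - 2)/(x^2 - 7*x - 8)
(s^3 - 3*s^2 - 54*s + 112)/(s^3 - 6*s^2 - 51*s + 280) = (s - 2)/(s - 5)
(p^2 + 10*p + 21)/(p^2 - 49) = (p + 3)/(p - 7)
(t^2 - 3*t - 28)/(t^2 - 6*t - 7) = (t + 4)/(t + 1)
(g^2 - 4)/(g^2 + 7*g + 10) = (g - 2)/(g + 5)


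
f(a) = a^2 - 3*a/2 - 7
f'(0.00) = -1.50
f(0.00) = -7.00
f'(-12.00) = -25.50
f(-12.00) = 155.00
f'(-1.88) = -5.26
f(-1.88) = -0.65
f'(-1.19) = -3.88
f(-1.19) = -3.80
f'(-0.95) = -3.40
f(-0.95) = -4.67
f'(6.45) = 11.40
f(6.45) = 24.93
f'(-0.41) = -2.32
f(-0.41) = -6.22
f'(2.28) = 3.06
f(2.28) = -5.22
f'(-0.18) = -1.86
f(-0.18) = -6.70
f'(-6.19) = -13.88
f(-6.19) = 40.60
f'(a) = 2*a - 3/2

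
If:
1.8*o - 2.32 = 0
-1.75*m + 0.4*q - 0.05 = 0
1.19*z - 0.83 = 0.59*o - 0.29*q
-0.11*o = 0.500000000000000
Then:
No Solution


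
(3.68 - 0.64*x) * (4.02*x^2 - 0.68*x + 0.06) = -2.5728*x^3 + 15.2288*x^2 - 2.5408*x + 0.2208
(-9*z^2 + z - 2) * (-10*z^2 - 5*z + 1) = 90*z^4 + 35*z^3 + 6*z^2 + 11*z - 2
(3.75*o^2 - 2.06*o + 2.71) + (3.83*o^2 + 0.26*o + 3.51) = 7.58*o^2 - 1.8*o + 6.22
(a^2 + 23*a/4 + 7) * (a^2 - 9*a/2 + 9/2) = a^4 + 5*a^3/4 - 115*a^2/8 - 45*a/8 + 63/2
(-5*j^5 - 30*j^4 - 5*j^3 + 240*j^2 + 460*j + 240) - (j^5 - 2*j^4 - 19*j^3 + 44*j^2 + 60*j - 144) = -6*j^5 - 28*j^4 + 14*j^3 + 196*j^2 + 400*j + 384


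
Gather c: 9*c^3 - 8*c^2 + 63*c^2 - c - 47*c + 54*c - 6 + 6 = 9*c^3 + 55*c^2 + 6*c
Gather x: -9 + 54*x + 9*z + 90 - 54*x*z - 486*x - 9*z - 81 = x*(-54*z - 432)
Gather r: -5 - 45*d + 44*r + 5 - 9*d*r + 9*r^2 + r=-45*d + 9*r^2 + r*(45 - 9*d)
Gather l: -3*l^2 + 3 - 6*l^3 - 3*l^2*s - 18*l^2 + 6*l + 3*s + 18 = -6*l^3 + l^2*(-3*s - 21) + 6*l + 3*s + 21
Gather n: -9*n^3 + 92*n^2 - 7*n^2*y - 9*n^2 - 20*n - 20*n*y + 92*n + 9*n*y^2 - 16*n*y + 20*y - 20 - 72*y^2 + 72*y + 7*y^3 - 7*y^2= -9*n^3 + n^2*(83 - 7*y) + n*(9*y^2 - 36*y + 72) + 7*y^3 - 79*y^2 + 92*y - 20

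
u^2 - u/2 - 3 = (u - 2)*(u + 3/2)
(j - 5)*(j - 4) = j^2 - 9*j + 20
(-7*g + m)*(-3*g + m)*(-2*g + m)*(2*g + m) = -84*g^4 + 40*g^3*m + 17*g^2*m^2 - 10*g*m^3 + m^4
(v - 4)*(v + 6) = v^2 + 2*v - 24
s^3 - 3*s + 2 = (s - 1)^2*(s + 2)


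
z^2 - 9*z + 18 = (z - 6)*(z - 3)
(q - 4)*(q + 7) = q^2 + 3*q - 28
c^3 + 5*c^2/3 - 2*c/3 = c*(c - 1/3)*(c + 2)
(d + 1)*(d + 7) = d^2 + 8*d + 7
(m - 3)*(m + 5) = m^2 + 2*m - 15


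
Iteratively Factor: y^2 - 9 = (y + 3)*(y - 3)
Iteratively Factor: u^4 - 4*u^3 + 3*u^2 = (u)*(u^3 - 4*u^2 + 3*u) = u*(u - 3)*(u^2 - u) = u^2*(u - 3)*(u - 1)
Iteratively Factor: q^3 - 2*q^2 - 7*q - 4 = (q + 1)*(q^2 - 3*q - 4) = (q + 1)^2*(q - 4)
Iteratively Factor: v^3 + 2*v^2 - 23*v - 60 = (v - 5)*(v^2 + 7*v + 12) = (v - 5)*(v + 3)*(v + 4)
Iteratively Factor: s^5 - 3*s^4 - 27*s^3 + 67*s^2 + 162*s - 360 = (s - 2)*(s^4 - s^3 - 29*s^2 + 9*s + 180) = (s - 2)*(s + 4)*(s^3 - 5*s^2 - 9*s + 45) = (s - 2)*(s + 3)*(s + 4)*(s^2 - 8*s + 15) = (s - 5)*(s - 2)*(s + 3)*(s + 4)*(s - 3)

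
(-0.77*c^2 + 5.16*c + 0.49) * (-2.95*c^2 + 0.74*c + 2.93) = 2.2715*c^4 - 15.7918*c^3 + 0.1168*c^2 + 15.4814*c + 1.4357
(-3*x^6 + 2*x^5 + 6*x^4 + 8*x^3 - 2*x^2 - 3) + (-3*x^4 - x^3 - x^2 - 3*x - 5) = -3*x^6 + 2*x^5 + 3*x^4 + 7*x^3 - 3*x^2 - 3*x - 8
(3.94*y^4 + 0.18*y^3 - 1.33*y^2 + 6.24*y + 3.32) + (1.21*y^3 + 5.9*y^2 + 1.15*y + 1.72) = 3.94*y^4 + 1.39*y^3 + 4.57*y^2 + 7.39*y + 5.04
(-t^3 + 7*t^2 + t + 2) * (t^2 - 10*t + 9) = -t^5 + 17*t^4 - 78*t^3 + 55*t^2 - 11*t + 18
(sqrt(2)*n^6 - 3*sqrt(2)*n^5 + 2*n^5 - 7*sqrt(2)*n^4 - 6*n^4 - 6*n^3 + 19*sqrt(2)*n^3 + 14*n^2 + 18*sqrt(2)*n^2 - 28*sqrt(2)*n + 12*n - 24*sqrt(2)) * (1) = sqrt(2)*n^6 - 3*sqrt(2)*n^5 + 2*n^5 - 7*sqrt(2)*n^4 - 6*n^4 - 6*n^3 + 19*sqrt(2)*n^3 + 14*n^2 + 18*sqrt(2)*n^2 - 28*sqrt(2)*n + 12*n - 24*sqrt(2)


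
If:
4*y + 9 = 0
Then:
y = -9/4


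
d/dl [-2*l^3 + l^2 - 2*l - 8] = -6*l^2 + 2*l - 2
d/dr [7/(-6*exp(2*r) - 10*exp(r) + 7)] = (84*exp(r) + 70)*exp(r)/(6*exp(2*r) + 10*exp(r) - 7)^2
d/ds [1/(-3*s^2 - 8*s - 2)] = 2*(3*s + 4)/(3*s^2 + 8*s + 2)^2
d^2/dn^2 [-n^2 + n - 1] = -2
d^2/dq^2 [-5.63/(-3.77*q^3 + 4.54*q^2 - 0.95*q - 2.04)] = ((51.1204 - 127.3506*q)*(3.77*q^3 - 4.54*q^2 + 0.95*q + 2.04) + 5.63*(11.31*q^2 - 9.08*q + 0.95)*(22.62*q^2 - 18.16*q + 1.9))/(3.77*q^3 - 4.54*q^2 + 0.95*q + 2.04)^3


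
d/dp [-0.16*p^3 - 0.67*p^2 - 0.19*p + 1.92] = -0.48*p^2 - 1.34*p - 0.19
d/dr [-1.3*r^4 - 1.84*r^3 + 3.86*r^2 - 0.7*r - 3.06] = -5.2*r^3 - 5.52*r^2 + 7.72*r - 0.7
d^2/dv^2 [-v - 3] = 0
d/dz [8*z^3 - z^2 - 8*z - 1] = 24*z^2 - 2*z - 8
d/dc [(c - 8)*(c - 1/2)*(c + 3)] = 3*c^2 - 11*c - 43/2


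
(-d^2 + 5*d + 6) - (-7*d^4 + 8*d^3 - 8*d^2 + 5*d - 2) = 7*d^4 - 8*d^3 + 7*d^2 + 8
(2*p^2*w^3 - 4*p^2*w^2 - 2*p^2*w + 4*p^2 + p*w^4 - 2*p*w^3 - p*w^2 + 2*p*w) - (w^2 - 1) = 2*p^2*w^3 - 4*p^2*w^2 - 2*p^2*w + 4*p^2 + p*w^4 - 2*p*w^3 - p*w^2 + 2*p*w - w^2 + 1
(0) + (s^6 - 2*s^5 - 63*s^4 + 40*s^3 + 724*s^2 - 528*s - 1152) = s^6 - 2*s^5 - 63*s^4 + 40*s^3 + 724*s^2 - 528*s - 1152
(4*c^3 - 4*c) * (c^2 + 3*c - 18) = 4*c^5 + 12*c^4 - 76*c^3 - 12*c^2 + 72*c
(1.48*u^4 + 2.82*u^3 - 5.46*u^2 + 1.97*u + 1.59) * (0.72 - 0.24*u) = -0.3552*u^5 + 0.3888*u^4 + 3.3408*u^3 - 4.404*u^2 + 1.0368*u + 1.1448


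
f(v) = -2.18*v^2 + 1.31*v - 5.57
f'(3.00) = -11.77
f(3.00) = -21.26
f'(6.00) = -24.85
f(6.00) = -76.19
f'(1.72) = -6.19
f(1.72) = -9.77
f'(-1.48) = 7.76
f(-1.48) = -12.28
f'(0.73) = -1.87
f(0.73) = -5.78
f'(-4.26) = 19.88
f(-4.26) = -50.71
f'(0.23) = 0.31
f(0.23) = -5.38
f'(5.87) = -24.28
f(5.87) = -73.00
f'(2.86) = -11.16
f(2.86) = -19.65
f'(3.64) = -14.56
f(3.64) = -29.69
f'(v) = 1.31 - 4.36*v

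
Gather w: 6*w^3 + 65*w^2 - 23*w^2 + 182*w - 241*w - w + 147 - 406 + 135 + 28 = 6*w^3 + 42*w^2 - 60*w - 96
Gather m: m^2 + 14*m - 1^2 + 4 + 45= m^2 + 14*m + 48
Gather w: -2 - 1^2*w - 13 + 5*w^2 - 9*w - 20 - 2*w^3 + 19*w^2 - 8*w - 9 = -2*w^3 + 24*w^2 - 18*w - 44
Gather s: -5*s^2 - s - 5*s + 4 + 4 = -5*s^2 - 6*s + 8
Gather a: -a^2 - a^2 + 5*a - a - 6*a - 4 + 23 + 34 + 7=-2*a^2 - 2*a + 60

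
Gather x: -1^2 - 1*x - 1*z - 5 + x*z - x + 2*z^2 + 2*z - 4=x*(z - 2) + 2*z^2 + z - 10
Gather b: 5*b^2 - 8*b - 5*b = 5*b^2 - 13*b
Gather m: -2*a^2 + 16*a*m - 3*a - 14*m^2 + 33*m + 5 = -2*a^2 - 3*a - 14*m^2 + m*(16*a + 33) + 5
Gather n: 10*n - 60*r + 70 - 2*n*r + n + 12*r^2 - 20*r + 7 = n*(11 - 2*r) + 12*r^2 - 80*r + 77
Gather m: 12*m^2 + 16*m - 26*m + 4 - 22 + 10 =12*m^2 - 10*m - 8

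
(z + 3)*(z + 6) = z^2 + 9*z + 18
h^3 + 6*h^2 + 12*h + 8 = (h + 2)^3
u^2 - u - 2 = (u - 2)*(u + 1)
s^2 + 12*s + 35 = (s + 5)*(s + 7)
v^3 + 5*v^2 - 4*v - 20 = (v - 2)*(v + 2)*(v + 5)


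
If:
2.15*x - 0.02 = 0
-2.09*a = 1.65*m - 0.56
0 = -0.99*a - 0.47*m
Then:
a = -0.40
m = 0.85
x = 0.01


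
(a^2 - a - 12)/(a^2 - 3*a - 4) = (a + 3)/(a + 1)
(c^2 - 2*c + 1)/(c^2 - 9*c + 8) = (c - 1)/(c - 8)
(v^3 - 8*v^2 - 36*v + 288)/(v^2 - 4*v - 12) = (v^2 - 2*v - 48)/(v + 2)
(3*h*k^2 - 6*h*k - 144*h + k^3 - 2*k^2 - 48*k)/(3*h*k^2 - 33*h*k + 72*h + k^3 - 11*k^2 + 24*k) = (k + 6)/(k - 3)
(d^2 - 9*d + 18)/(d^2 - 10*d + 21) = (d - 6)/(d - 7)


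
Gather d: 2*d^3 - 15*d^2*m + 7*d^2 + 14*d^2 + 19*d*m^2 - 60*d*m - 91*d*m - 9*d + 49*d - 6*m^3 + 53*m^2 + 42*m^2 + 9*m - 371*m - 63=2*d^3 + d^2*(21 - 15*m) + d*(19*m^2 - 151*m + 40) - 6*m^3 + 95*m^2 - 362*m - 63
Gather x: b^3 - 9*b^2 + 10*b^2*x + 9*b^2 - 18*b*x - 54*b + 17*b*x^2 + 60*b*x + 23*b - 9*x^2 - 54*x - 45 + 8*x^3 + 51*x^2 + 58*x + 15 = b^3 - 31*b + 8*x^3 + x^2*(17*b + 42) + x*(10*b^2 + 42*b + 4) - 30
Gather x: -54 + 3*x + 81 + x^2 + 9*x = x^2 + 12*x + 27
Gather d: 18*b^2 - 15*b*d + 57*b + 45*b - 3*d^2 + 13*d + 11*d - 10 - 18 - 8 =18*b^2 + 102*b - 3*d^2 + d*(24 - 15*b) - 36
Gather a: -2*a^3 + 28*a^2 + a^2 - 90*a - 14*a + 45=-2*a^3 + 29*a^2 - 104*a + 45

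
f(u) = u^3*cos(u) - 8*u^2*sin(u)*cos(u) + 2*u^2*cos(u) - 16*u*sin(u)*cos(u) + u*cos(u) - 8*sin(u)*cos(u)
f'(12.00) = 1014.75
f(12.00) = 2323.51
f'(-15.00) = -2511.02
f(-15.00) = 1458.87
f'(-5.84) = 42.41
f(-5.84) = -196.19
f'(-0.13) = -3.55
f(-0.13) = 0.68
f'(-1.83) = 5.90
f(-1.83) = -1.04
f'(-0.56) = 2.18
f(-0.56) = 0.61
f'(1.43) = 33.42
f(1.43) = -5.38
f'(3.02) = -163.80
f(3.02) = -32.88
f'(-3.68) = -55.67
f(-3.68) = 47.99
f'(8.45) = -429.86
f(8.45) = -91.71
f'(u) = -u^3*sin(u) + 8*u^2*sin(u)^2 - 2*u^2*sin(u) - 8*u^2*cos(u)^2 + 3*u^2*cos(u) + 16*u*sin(u)^2 - 16*u*sin(u)*cos(u) - u*sin(u) - 16*u*cos(u)^2 + 4*u*cos(u) + 8*sin(u)^2 - 16*sin(u)*cos(u) - 8*cos(u)^2 + cos(u)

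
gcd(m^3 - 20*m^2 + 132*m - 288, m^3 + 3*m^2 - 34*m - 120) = m - 6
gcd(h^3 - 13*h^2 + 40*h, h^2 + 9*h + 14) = 1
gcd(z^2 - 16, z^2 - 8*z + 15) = 1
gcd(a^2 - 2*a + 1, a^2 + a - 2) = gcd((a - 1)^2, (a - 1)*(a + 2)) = a - 1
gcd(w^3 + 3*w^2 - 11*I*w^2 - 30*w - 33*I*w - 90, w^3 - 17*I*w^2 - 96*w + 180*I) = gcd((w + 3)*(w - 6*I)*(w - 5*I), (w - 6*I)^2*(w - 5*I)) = w^2 - 11*I*w - 30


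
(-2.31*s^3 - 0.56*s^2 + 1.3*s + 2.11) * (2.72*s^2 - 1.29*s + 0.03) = -6.2832*s^5 + 1.4567*s^4 + 4.1891*s^3 + 4.0454*s^2 - 2.6829*s + 0.0633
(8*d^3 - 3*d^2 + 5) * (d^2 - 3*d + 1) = 8*d^5 - 27*d^4 + 17*d^3 + 2*d^2 - 15*d + 5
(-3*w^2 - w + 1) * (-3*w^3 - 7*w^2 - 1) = 9*w^5 + 24*w^4 + 4*w^3 - 4*w^2 + w - 1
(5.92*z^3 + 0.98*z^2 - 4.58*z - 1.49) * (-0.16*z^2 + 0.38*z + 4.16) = -0.9472*z^5 + 2.0928*z^4 + 25.7324*z^3 + 2.5748*z^2 - 19.619*z - 6.1984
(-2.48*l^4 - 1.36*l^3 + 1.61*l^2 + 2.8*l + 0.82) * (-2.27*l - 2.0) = 5.6296*l^5 + 8.0472*l^4 - 0.9347*l^3 - 9.576*l^2 - 7.4614*l - 1.64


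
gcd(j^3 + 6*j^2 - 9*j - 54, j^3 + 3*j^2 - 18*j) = j^2 + 3*j - 18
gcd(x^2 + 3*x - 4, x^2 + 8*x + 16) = x + 4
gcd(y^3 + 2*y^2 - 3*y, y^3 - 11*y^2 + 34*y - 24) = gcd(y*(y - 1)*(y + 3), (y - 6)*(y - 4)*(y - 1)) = y - 1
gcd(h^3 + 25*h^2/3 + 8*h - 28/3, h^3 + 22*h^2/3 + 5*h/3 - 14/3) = h^2 + 19*h/3 - 14/3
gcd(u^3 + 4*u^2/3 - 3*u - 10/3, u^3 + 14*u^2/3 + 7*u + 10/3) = u^2 + 3*u + 2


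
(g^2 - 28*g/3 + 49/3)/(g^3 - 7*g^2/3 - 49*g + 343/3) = 1/(g + 7)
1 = 1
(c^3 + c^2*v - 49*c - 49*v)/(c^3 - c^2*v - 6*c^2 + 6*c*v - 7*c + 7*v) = (-c^2 - c*v - 7*c - 7*v)/(-c^2 + c*v - c + v)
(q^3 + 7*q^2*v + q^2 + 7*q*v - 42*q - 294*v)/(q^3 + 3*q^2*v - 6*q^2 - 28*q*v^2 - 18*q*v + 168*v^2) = (q + 7)/(q - 4*v)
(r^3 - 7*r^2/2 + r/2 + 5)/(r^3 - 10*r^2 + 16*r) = (2*r^2 - 3*r - 5)/(2*r*(r - 8))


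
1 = 1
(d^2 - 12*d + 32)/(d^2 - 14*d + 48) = (d - 4)/(d - 6)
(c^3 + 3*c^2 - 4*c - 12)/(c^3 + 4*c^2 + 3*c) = (c^2 - 4)/(c*(c + 1))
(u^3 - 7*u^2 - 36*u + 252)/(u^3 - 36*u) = (u - 7)/u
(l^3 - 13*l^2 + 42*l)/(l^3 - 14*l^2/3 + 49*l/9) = 9*(l^2 - 13*l + 42)/(9*l^2 - 42*l + 49)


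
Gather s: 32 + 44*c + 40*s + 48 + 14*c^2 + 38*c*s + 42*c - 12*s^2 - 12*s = 14*c^2 + 86*c - 12*s^2 + s*(38*c + 28) + 80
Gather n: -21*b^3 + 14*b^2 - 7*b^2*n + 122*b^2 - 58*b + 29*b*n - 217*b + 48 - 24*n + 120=-21*b^3 + 136*b^2 - 275*b + n*(-7*b^2 + 29*b - 24) + 168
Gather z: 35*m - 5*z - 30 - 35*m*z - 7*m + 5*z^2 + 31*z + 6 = 28*m + 5*z^2 + z*(26 - 35*m) - 24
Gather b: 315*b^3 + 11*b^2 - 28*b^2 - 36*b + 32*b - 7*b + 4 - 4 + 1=315*b^3 - 17*b^2 - 11*b + 1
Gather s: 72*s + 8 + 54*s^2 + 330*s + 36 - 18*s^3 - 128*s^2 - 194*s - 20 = -18*s^3 - 74*s^2 + 208*s + 24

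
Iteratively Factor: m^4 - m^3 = (m - 1)*(m^3) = m*(m - 1)*(m^2) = m^2*(m - 1)*(m)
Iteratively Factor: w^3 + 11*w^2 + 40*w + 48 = (w + 3)*(w^2 + 8*w + 16) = (w + 3)*(w + 4)*(w + 4)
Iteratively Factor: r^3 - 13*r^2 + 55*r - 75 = (r - 3)*(r^2 - 10*r + 25) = (r - 5)*(r - 3)*(r - 5)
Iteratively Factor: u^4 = (u)*(u^3) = u^2*(u^2) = u^3*(u)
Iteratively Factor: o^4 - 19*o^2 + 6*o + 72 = (o + 4)*(o^3 - 4*o^2 - 3*o + 18) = (o - 3)*(o + 4)*(o^2 - o - 6) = (o - 3)^2*(o + 4)*(o + 2)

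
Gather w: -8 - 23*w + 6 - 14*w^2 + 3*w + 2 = -14*w^2 - 20*w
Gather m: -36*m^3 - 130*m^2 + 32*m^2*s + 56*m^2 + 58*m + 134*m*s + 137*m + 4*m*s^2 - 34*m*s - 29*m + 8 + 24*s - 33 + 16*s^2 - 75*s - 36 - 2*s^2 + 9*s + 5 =-36*m^3 + m^2*(32*s - 74) + m*(4*s^2 + 100*s + 166) + 14*s^2 - 42*s - 56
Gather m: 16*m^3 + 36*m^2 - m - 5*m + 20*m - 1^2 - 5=16*m^3 + 36*m^2 + 14*m - 6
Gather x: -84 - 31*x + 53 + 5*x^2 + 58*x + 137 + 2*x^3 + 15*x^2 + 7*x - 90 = 2*x^3 + 20*x^2 + 34*x + 16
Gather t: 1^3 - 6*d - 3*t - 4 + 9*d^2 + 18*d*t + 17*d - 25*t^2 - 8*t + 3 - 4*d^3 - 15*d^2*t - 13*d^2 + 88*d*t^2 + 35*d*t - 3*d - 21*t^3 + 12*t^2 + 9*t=-4*d^3 - 4*d^2 + 8*d - 21*t^3 + t^2*(88*d - 13) + t*(-15*d^2 + 53*d - 2)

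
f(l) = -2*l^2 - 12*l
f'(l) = -4*l - 12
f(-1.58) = 13.97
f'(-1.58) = -5.68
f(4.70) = -100.58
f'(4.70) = -30.80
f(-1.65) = 14.36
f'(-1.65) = -5.40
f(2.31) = -38.39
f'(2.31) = -21.24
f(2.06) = -33.21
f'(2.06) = -20.24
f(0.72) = -9.68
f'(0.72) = -14.88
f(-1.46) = 13.26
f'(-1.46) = -6.16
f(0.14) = -1.72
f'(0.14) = -12.56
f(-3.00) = 18.00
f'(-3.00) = 0.00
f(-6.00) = 0.00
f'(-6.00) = 12.00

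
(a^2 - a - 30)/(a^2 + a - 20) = (a - 6)/(a - 4)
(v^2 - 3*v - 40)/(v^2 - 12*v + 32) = (v + 5)/(v - 4)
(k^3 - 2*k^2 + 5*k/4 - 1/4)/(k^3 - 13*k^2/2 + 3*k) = (2*k^2 - 3*k + 1)/(2*k*(k - 6))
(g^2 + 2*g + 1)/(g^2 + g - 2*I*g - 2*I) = (g + 1)/(g - 2*I)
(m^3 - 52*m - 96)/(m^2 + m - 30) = (m^2 - 6*m - 16)/(m - 5)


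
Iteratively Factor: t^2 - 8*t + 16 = (t - 4)*(t - 4)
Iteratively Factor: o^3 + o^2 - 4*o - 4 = (o + 1)*(o^2 - 4) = (o + 1)*(o + 2)*(o - 2)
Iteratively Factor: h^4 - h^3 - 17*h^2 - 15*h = (h - 5)*(h^3 + 4*h^2 + 3*h) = (h - 5)*(h + 1)*(h^2 + 3*h) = (h - 5)*(h + 1)*(h + 3)*(h)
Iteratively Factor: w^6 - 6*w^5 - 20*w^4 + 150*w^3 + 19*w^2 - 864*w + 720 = (w - 4)*(w^5 - 2*w^4 - 28*w^3 + 38*w^2 + 171*w - 180) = (w - 5)*(w - 4)*(w^4 + 3*w^3 - 13*w^2 - 27*w + 36) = (w - 5)*(w - 4)*(w - 1)*(w^3 + 4*w^2 - 9*w - 36) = (w - 5)*(w - 4)*(w - 1)*(w + 4)*(w^2 - 9) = (w - 5)*(w - 4)*(w - 1)*(w + 3)*(w + 4)*(w - 3)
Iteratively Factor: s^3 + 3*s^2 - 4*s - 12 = (s + 3)*(s^2 - 4) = (s - 2)*(s + 3)*(s + 2)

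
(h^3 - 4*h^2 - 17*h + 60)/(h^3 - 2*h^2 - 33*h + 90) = (h + 4)/(h + 6)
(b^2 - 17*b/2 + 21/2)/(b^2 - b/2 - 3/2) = (b - 7)/(b + 1)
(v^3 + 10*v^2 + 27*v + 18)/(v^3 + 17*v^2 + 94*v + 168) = (v^2 + 4*v + 3)/(v^2 + 11*v + 28)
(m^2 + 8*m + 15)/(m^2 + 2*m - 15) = (m + 3)/(m - 3)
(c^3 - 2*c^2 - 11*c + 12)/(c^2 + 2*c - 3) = c - 4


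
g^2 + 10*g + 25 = (g + 5)^2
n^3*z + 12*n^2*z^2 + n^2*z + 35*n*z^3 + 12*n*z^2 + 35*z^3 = (n + 5*z)*(n + 7*z)*(n*z + z)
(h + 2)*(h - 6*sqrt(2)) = h^2 - 6*sqrt(2)*h + 2*h - 12*sqrt(2)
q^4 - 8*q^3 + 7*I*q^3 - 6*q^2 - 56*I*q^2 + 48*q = q*(q - 8)*(q + I)*(q + 6*I)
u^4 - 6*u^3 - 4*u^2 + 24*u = u*(u - 6)*(u - 2)*(u + 2)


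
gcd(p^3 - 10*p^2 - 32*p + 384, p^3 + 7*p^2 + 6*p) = p + 6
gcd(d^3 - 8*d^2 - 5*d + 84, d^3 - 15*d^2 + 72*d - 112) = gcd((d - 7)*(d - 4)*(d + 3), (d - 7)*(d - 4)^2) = d^2 - 11*d + 28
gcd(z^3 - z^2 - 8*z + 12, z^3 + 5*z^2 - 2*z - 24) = z^2 + z - 6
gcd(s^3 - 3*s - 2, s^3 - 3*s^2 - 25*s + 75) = 1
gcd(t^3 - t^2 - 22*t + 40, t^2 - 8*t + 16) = t - 4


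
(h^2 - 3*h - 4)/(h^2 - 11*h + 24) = (h^2 - 3*h - 4)/(h^2 - 11*h + 24)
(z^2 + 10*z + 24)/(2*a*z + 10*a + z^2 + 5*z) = (z^2 + 10*z + 24)/(2*a*z + 10*a + z^2 + 5*z)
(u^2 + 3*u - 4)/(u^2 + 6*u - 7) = (u + 4)/(u + 7)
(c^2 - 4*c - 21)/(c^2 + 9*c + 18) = (c - 7)/(c + 6)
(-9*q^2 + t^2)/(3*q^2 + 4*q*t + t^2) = (-3*q + t)/(q + t)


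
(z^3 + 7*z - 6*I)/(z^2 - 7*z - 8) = (-z^3 - 7*z + 6*I)/(-z^2 + 7*z + 8)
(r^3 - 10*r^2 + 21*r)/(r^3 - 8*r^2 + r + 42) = r/(r + 2)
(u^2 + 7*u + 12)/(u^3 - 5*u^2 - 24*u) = (u + 4)/(u*(u - 8))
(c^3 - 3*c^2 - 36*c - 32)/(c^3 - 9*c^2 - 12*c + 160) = (c + 1)/(c - 5)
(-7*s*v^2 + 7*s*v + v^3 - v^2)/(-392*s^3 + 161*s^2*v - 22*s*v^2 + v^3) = v*(v - 1)/(56*s^2 - 15*s*v + v^2)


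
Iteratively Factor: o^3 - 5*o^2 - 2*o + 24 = (o + 2)*(o^2 - 7*o + 12) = (o - 4)*(o + 2)*(o - 3)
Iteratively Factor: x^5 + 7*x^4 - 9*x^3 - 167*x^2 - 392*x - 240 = (x - 5)*(x^4 + 12*x^3 + 51*x^2 + 88*x + 48) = (x - 5)*(x + 4)*(x^3 + 8*x^2 + 19*x + 12) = (x - 5)*(x + 1)*(x + 4)*(x^2 + 7*x + 12) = (x - 5)*(x + 1)*(x + 4)^2*(x + 3)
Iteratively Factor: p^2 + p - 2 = (p - 1)*(p + 2)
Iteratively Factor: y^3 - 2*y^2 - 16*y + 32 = (y - 2)*(y^2 - 16) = (y - 2)*(y + 4)*(y - 4)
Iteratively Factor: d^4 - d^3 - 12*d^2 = (d)*(d^3 - d^2 - 12*d) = d*(d - 4)*(d^2 + 3*d) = d*(d - 4)*(d + 3)*(d)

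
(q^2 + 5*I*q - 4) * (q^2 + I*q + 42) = q^4 + 6*I*q^3 + 33*q^2 + 206*I*q - 168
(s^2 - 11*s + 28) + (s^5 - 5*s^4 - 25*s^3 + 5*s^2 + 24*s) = s^5 - 5*s^4 - 25*s^3 + 6*s^2 + 13*s + 28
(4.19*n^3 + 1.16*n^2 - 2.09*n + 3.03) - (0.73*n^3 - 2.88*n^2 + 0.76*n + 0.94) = 3.46*n^3 + 4.04*n^2 - 2.85*n + 2.09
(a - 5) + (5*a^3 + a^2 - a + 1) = 5*a^3 + a^2 - 4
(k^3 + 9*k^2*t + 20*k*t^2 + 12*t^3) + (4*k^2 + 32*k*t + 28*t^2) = k^3 + 9*k^2*t + 4*k^2 + 20*k*t^2 + 32*k*t + 12*t^3 + 28*t^2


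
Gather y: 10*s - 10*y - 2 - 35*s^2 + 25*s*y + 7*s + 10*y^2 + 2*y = -35*s^2 + 17*s + 10*y^2 + y*(25*s - 8) - 2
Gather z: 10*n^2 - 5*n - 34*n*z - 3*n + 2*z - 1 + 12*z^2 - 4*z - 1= 10*n^2 - 8*n + 12*z^2 + z*(-34*n - 2) - 2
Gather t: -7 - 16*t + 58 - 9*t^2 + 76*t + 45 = -9*t^2 + 60*t + 96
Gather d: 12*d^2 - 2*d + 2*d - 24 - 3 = 12*d^2 - 27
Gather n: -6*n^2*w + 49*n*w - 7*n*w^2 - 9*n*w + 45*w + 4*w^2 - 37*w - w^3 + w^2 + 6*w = -6*n^2*w + n*(-7*w^2 + 40*w) - w^3 + 5*w^2 + 14*w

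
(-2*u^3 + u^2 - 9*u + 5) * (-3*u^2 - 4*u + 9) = 6*u^5 + 5*u^4 + 5*u^3 + 30*u^2 - 101*u + 45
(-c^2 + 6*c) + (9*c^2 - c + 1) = 8*c^2 + 5*c + 1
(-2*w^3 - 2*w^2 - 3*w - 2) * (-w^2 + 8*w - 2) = 2*w^5 - 14*w^4 - 9*w^3 - 18*w^2 - 10*w + 4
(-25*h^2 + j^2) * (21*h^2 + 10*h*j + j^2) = -525*h^4 - 250*h^3*j - 4*h^2*j^2 + 10*h*j^3 + j^4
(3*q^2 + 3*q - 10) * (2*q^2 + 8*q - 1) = 6*q^4 + 30*q^3 + q^2 - 83*q + 10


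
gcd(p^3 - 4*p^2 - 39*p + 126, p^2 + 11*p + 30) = p + 6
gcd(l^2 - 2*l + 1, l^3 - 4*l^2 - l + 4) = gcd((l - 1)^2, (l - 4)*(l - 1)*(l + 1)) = l - 1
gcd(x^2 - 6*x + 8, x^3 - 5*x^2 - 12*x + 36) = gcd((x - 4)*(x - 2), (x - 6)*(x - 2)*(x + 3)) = x - 2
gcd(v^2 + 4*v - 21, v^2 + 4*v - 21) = v^2 + 4*v - 21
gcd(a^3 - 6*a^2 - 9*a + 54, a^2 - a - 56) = 1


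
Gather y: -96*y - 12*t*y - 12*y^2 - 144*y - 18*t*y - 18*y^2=-30*y^2 + y*(-30*t - 240)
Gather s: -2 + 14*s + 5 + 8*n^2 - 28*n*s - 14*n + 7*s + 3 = 8*n^2 - 14*n + s*(21 - 28*n) + 6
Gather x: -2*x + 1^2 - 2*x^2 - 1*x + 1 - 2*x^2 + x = -4*x^2 - 2*x + 2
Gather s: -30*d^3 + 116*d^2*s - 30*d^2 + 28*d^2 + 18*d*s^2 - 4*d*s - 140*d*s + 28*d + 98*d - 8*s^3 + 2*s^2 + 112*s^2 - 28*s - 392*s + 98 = -30*d^3 - 2*d^2 + 126*d - 8*s^3 + s^2*(18*d + 114) + s*(116*d^2 - 144*d - 420) + 98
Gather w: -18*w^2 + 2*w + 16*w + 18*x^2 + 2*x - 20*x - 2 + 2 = -18*w^2 + 18*w + 18*x^2 - 18*x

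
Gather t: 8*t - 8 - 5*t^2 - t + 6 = -5*t^2 + 7*t - 2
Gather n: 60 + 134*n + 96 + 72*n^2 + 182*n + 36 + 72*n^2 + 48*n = 144*n^2 + 364*n + 192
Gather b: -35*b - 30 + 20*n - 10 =-35*b + 20*n - 40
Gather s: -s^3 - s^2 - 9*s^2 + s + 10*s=-s^3 - 10*s^2 + 11*s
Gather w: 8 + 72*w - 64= 72*w - 56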